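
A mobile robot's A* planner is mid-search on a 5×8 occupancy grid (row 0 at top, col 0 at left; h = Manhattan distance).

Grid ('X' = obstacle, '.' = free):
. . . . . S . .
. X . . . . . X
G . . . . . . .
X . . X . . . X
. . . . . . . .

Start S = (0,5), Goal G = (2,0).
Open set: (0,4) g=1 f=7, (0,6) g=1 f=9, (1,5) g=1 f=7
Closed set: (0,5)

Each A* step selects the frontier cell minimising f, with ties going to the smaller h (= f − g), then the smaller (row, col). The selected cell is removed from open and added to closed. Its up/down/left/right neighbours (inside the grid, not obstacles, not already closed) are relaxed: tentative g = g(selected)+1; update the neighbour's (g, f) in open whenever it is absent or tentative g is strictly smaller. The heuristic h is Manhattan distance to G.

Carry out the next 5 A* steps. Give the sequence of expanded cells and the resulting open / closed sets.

order=[(0,4) → (0,3) → (0,2) → (0,1) → (0,0)]; open=[(0,6) g=1 f=9, (1,0) g=6 f=7, (1,2) g=4 f=7, (1,3) g=3 f=7, (1,4) g=2 f=7, (1,5) g=1 f=7]; closed=[(0,0), (0,1), (0,2), (0,3), (0,4), (0,5)]

step 1: expand (0,4) (f=7, h=6) → closed; open now [(0,3) g=2 f=7, (0,6) g=1 f=9, (1,4) g=2 f=7, (1,5) g=1 f=7]
step 2: expand (0,3) (f=7, h=5) → closed; open now [(0,2) g=3 f=7, (0,6) g=1 f=9, (1,3) g=3 f=7, (1,4) g=2 f=7, (1,5) g=1 f=7]
step 3: expand (0,2) (f=7, h=4) → closed; open now [(0,1) g=4 f=7, (0,6) g=1 f=9, (1,2) g=4 f=7, (1,3) g=3 f=7, (1,4) g=2 f=7, (1,5) g=1 f=7]
step 4: expand (0,1) (f=7, h=3) → closed; open now [(0,0) g=5 f=7, (0,6) g=1 f=9, (1,2) g=4 f=7, (1,3) g=3 f=7, (1,4) g=2 f=7, (1,5) g=1 f=7]
step 5: expand (0,0) (f=7, h=2) → closed; open now [(0,6) g=1 f=9, (1,0) g=6 f=7, (1,2) g=4 f=7, (1,3) g=3 f=7, (1,4) g=2 f=7, (1,5) g=1 f=7]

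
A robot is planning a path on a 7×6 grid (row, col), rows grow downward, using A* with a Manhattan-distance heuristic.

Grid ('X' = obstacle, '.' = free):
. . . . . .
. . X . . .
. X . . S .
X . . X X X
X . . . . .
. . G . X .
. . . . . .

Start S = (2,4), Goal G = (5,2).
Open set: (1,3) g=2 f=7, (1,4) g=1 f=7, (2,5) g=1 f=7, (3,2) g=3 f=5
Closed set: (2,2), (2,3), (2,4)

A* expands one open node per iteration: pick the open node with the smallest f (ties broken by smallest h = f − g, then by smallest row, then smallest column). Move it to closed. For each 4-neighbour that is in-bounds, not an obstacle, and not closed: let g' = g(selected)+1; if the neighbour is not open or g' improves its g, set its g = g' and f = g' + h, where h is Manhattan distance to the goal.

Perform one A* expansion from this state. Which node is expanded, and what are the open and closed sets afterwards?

expanded=(3,2); open=[(1,3) g=2 f=7, (1,4) g=1 f=7, (2,5) g=1 f=7, (3,1) g=4 f=7, (4,2) g=4 f=5]; closed=[(2,2), (2,3), (2,4), (3,2)]

step 1: expand (3,2) (f=5, h=2) → closed; open now [(1,3) g=2 f=7, (1,4) g=1 f=7, (2,5) g=1 f=7, (3,1) g=4 f=7, (4,2) g=4 f=5]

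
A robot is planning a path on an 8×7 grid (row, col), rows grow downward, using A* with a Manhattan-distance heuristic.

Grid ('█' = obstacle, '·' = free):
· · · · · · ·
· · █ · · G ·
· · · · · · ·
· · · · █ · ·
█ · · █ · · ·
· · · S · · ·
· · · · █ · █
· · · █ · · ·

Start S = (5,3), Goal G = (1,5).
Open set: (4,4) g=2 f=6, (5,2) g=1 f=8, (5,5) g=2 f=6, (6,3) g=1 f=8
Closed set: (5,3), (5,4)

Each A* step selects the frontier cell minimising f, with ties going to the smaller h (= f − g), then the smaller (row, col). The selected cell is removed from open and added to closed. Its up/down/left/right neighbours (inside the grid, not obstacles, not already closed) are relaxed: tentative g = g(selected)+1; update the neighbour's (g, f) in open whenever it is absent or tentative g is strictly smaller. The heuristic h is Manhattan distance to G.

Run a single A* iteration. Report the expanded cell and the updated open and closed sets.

expanded=(4,4); open=[(4,5) g=3 f=6, (5,2) g=1 f=8, (5,5) g=2 f=6, (6,3) g=1 f=8]; closed=[(4,4), (5,3), (5,4)]

step 1: expand (4,4) (f=6, h=4) → closed; open now [(4,5) g=3 f=6, (5,2) g=1 f=8, (5,5) g=2 f=6, (6,3) g=1 f=8]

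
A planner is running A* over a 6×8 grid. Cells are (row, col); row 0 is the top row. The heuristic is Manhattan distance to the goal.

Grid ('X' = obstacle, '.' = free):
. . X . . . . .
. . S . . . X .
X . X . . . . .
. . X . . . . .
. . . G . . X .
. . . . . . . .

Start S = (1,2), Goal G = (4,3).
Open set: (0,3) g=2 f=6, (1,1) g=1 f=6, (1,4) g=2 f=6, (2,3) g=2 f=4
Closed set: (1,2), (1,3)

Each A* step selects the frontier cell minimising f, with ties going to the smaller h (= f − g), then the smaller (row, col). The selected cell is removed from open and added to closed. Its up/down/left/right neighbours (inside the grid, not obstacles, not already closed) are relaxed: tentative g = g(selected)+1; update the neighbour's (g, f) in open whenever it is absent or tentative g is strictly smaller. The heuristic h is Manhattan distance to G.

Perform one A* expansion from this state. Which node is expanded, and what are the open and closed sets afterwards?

expanded=(2,3); open=[(0,3) g=2 f=6, (1,1) g=1 f=6, (1,4) g=2 f=6, (2,4) g=3 f=6, (3,3) g=3 f=4]; closed=[(1,2), (1,3), (2,3)]

step 1: expand (2,3) (f=4, h=2) → closed; open now [(0,3) g=2 f=6, (1,1) g=1 f=6, (1,4) g=2 f=6, (2,4) g=3 f=6, (3,3) g=3 f=4]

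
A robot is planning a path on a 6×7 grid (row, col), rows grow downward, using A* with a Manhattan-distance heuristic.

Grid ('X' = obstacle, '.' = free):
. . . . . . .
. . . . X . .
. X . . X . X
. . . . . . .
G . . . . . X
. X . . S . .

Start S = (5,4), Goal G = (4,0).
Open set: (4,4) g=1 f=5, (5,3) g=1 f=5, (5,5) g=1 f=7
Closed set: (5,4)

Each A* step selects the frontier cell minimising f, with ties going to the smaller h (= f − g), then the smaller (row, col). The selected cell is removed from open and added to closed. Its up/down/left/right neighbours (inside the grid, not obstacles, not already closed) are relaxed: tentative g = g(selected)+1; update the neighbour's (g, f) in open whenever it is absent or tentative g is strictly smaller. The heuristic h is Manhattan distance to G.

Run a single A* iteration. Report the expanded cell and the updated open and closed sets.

step 1: expand (4,4) (f=5, h=4) → closed; open now [(3,4) g=2 f=7, (4,3) g=2 f=5, (4,5) g=2 f=7, (5,3) g=1 f=5, (5,5) g=1 f=7]

expanded=(4,4); open=[(3,4) g=2 f=7, (4,3) g=2 f=5, (4,5) g=2 f=7, (5,3) g=1 f=5, (5,5) g=1 f=7]; closed=[(4,4), (5,4)]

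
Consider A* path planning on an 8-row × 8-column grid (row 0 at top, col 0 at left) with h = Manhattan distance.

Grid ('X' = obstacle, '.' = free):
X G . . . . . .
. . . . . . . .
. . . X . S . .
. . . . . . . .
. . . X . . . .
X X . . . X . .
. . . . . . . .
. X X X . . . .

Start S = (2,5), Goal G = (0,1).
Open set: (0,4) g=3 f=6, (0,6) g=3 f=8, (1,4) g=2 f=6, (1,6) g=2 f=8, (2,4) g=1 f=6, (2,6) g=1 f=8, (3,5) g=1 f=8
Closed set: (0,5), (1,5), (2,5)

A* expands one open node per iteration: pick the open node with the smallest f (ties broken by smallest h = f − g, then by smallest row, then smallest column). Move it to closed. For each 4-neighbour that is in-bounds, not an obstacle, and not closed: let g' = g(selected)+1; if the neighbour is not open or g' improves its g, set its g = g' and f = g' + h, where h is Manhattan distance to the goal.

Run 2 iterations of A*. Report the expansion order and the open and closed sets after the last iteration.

step 1: expand (0,4) (f=6, h=3) → closed; open now [(0,3) g=4 f=6, (0,6) g=3 f=8, (1,4) g=2 f=6, (1,6) g=2 f=8, (2,4) g=1 f=6, (2,6) g=1 f=8, (3,5) g=1 f=8]
step 2: expand (0,3) (f=6, h=2) → closed; open now [(0,2) g=5 f=6, (0,6) g=3 f=8, (1,3) g=5 f=8, (1,4) g=2 f=6, (1,6) g=2 f=8, (2,4) g=1 f=6, (2,6) g=1 f=8, (3,5) g=1 f=8]

order=[(0,4) → (0,3)]; open=[(0,2) g=5 f=6, (0,6) g=3 f=8, (1,3) g=5 f=8, (1,4) g=2 f=6, (1,6) g=2 f=8, (2,4) g=1 f=6, (2,6) g=1 f=8, (3,5) g=1 f=8]; closed=[(0,3), (0,4), (0,5), (1,5), (2,5)]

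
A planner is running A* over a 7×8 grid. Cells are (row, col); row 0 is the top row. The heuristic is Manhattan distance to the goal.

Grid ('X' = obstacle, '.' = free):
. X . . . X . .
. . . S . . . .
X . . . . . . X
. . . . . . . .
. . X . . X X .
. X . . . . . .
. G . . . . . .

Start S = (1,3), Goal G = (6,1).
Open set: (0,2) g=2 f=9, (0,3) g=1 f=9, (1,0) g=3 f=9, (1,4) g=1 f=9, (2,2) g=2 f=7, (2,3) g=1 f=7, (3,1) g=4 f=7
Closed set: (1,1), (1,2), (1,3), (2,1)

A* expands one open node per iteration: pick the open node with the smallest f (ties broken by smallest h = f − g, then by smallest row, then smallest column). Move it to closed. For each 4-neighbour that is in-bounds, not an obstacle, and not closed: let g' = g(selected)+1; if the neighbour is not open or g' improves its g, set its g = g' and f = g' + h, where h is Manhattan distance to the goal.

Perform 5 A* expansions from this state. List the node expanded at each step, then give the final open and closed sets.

order=[(3,1) → (4,1) → (2,2) → (3,2) → (2,3)]; open=[(0,2) g=2 f=9, (0,3) g=1 f=9, (1,0) g=3 f=9, (1,4) g=1 f=9, (2,4) g=2 f=9, (3,0) g=5 f=9, (3,3) g=2 f=7, (4,0) g=6 f=9]; closed=[(1,1), (1,2), (1,3), (2,1), (2,2), (2,3), (3,1), (3,2), (4,1)]

step 1: expand (3,1) (f=7, h=3) → closed; open now [(0,2) g=2 f=9, (0,3) g=1 f=9, (1,0) g=3 f=9, (1,4) g=1 f=9, (2,2) g=2 f=7, (2,3) g=1 f=7, (3,0) g=5 f=9, (3,2) g=5 f=9, (4,1) g=5 f=7]
step 2: expand (4,1) (f=7, h=2) → closed; open now [(0,2) g=2 f=9, (0,3) g=1 f=9, (1,0) g=3 f=9, (1,4) g=1 f=9, (2,2) g=2 f=7, (2,3) g=1 f=7, (3,0) g=5 f=9, (3,2) g=5 f=9, (4,0) g=6 f=9]
step 3: expand (2,2) (f=7, h=5) → closed; open now [(0,2) g=2 f=9, (0,3) g=1 f=9, (1,0) g=3 f=9, (1,4) g=1 f=9, (2,3) g=1 f=7, (3,0) g=5 f=9, (3,2) g=3 f=7, (4,0) g=6 f=9]
step 4: expand (3,2) (f=7, h=4) → closed; open now [(0,2) g=2 f=9, (0,3) g=1 f=9, (1,0) g=3 f=9, (1,4) g=1 f=9, (2,3) g=1 f=7, (3,0) g=5 f=9, (3,3) g=4 f=9, (4,0) g=6 f=9]
step 5: expand (2,3) (f=7, h=6) → closed; open now [(0,2) g=2 f=9, (0,3) g=1 f=9, (1,0) g=3 f=9, (1,4) g=1 f=9, (2,4) g=2 f=9, (3,0) g=5 f=9, (3,3) g=2 f=7, (4,0) g=6 f=9]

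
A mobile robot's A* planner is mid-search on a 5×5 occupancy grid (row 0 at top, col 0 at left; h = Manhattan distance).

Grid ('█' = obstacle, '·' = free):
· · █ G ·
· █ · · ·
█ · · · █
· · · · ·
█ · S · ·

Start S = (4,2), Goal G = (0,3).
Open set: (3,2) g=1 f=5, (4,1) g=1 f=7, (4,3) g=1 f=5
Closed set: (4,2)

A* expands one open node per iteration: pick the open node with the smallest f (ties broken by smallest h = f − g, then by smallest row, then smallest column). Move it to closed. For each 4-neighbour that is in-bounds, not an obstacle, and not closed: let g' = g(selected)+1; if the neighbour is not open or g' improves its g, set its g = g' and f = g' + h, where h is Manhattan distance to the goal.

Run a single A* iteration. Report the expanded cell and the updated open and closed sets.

expanded=(3,2); open=[(2,2) g=2 f=5, (3,1) g=2 f=7, (3,3) g=2 f=5, (4,1) g=1 f=7, (4,3) g=1 f=5]; closed=[(3,2), (4,2)]

step 1: expand (3,2) (f=5, h=4) → closed; open now [(2,2) g=2 f=5, (3,1) g=2 f=7, (3,3) g=2 f=5, (4,1) g=1 f=7, (4,3) g=1 f=5]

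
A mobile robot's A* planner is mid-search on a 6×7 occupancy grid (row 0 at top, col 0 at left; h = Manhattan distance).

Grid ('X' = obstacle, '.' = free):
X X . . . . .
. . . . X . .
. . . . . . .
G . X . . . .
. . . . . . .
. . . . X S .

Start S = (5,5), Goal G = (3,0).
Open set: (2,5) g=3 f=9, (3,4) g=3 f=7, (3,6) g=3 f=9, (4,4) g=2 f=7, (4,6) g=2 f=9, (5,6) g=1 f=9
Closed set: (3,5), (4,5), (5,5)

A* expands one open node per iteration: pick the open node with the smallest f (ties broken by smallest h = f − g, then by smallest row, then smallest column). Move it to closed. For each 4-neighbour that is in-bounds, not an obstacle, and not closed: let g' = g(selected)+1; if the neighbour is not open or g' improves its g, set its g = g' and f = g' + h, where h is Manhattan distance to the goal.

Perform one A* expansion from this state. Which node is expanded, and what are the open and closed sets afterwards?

step 1: expand (3,4) (f=7, h=4) → closed; open now [(2,4) g=4 f=9, (2,5) g=3 f=9, (3,3) g=4 f=7, (3,6) g=3 f=9, (4,4) g=2 f=7, (4,6) g=2 f=9, (5,6) g=1 f=9]

expanded=(3,4); open=[(2,4) g=4 f=9, (2,5) g=3 f=9, (3,3) g=4 f=7, (3,6) g=3 f=9, (4,4) g=2 f=7, (4,6) g=2 f=9, (5,6) g=1 f=9]; closed=[(3,4), (3,5), (4,5), (5,5)]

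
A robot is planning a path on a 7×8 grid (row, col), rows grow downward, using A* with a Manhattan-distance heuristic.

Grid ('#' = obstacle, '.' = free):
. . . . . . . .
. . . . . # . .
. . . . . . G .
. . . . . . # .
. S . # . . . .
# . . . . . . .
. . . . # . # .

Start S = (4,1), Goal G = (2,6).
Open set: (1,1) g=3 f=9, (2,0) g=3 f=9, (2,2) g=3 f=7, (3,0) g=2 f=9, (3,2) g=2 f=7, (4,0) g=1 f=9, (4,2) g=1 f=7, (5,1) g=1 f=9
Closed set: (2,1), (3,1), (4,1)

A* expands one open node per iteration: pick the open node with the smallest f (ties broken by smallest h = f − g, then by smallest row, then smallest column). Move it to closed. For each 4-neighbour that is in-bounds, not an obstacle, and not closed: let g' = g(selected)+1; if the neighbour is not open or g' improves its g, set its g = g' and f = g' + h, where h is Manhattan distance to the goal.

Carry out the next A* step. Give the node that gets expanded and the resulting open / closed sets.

expanded=(2,2); open=[(1,1) g=3 f=9, (1,2) g=4 f=9, (2,0) g=3 f=9, (2,3) g=4 f=7, (3,0) g=2 f=9, (3,2) g=2 f=7, (4,0) g=1 f=9, (4,2) g=1 f=7, (5,1) g=1 f=9]; closed=[(2,1), (2,2), (3,1), (4,1)]

step 1: expand (2,2) (f=7, h=4) → closed; open now [(1,1) g=3 f=9, (1,2) g=4 f=9, (2,0) g=3 f=9, (2,3) g=4 f=7, (3,0) g=2 f=9, (3,2) g=2 f=7, (4,0) g=1 f=9, (4,2) g=1 f=7, (5,1) g=1 f=9]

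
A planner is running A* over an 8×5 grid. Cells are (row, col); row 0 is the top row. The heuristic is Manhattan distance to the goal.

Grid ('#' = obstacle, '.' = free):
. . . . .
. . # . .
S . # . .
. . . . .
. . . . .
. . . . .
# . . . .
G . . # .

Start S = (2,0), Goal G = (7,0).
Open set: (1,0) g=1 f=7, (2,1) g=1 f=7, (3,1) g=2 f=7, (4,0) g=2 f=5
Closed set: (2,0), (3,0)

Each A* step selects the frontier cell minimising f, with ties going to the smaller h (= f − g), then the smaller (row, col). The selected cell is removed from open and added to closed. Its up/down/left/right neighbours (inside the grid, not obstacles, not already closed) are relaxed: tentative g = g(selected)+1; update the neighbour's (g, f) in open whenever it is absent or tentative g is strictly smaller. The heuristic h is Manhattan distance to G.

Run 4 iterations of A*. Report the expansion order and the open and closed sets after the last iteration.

step 1: expand (4,0) (f=5, h=3) → closed; open now [(1,0) g=1 f=7, (2,1) g=1 f=7, (3,1) g=2 f=7, (4,1) g=3 f=7, (5,0) g=3 f=5]
step 2: expand (5,0) (f=5, h=2) → closed; open now [(1,0) g=1 f=7, (2,1) g=1 f=7, (3,1) g=2 f=7, (4,1) g=3 f=7, (5,1) g=4 f=7]
step 3: expand (5,1) (f=7, h=3) → closed; open now [(1,0) g=1 f=7, (2,1) g=1 f=7, (3,1) g=2 f=7, (4,1) g=3 f=7, (5,2) g=5 f=9, (6,1) g=5 f=7]
step 4: expand (6,1) (f=7, h=2) → closed; open now [(1,0) g=1 f=7, (2,1) g=1 f=7, (3,1) g=2 f=7, (4,1) g=3 f=7, (5,2) g=5 f=9, (6,2) g=6 f=9, (7,1) g=6 f=7]

order=[(4,0) → (5,0) → (5,1) → (6,1)]; open=[(1,0) g=1 f=7, (2,1) g=1 f=7, (3,1) g=2 f=7, (4,1) g=3 f=7, (5,2) g=5 f=9, (6,2) g=6 f=9, (7,1) g=6 f=7]; closed=[(2,0), (3,0), (4,0), (5,0), (5,1), (6,1)]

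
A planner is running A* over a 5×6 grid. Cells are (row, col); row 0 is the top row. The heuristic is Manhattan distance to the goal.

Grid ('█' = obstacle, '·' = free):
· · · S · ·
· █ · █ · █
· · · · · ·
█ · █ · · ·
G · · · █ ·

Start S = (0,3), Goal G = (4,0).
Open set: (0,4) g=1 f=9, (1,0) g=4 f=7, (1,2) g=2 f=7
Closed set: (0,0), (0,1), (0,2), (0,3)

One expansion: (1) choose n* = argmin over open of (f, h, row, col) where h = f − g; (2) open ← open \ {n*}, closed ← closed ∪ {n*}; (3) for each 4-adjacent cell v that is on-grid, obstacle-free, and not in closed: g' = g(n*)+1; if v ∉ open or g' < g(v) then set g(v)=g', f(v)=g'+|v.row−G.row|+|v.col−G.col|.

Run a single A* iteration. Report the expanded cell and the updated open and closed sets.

expanded=(1,0); open=[(0,4) g=1 f=9, (1,2) g=2 f=7, (2,0) g=5 f=7]; closed=[(0,0), (0,1), (0,2), (0,3), (1,0)]

step 1: expand (1,0) (f=7, h=3) → closed; open now [(0,4) g=1 f=9, (1,2) g=2 f=7, (2,0) g=5 f=7]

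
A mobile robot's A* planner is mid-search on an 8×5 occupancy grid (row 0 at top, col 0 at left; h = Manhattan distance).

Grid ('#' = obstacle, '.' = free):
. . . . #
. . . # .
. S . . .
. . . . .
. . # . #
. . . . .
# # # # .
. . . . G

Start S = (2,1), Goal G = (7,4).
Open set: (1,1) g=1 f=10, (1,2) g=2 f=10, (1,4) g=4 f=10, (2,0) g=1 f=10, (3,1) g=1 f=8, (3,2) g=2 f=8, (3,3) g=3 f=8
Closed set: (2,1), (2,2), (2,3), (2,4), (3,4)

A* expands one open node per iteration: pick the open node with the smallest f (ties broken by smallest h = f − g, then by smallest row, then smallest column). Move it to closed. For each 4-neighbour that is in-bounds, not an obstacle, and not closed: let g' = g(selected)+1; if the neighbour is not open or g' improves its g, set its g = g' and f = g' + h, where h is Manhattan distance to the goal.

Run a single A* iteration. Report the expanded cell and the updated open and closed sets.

step 1: expand (3,3) (f=8, h=5) → closed; open now [(1,1) g=1 f=10, (1,2) g=2 f=10, (1,4) g=4 f=10, (2,0) g=1 f=10, (3,1) g=1 f=8, (3,2) g=2 f=8, (4,3) g=4 f=8]

expanded=(3,3); open=[(1,1) g=1 f=10, (1,2) g=2 f=10, (1,4) g=4 f=10, (2,0) g=1 f=10, (3,1) g=1 f=8, (3,2) g=2 f=8, (4,3) g=4 f=8]; closed=[(2,1), (2,2), (2,3), (2,4), (3,3), (3,4)]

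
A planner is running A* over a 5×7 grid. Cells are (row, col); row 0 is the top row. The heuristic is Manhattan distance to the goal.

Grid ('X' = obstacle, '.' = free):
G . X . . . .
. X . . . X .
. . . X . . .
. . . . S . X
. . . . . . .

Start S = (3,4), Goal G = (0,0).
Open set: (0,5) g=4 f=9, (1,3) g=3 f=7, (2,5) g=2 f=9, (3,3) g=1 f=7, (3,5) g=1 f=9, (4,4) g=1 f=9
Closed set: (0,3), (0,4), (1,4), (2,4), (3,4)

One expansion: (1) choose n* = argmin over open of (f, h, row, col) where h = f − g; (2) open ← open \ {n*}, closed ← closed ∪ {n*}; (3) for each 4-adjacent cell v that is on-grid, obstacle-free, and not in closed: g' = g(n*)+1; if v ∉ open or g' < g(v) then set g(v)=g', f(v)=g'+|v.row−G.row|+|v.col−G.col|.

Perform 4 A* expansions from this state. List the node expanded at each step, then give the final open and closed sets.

step 1: expand (1,3) (f=7, h=4) → closed; open now [(0,5) g=4 f=9, (1,2) g=4 f=7, (2,5) g=2 f=9, (3,3) g=1 f=7, (3,5) g=1 f=9, (4,4) g=1 f=9]
step 2: expand (1,2) (f=7, h=3) → closed; open now [(0,5) g=4 f=9, (2,2) g=5 f=9, (2,5) g=2 f=9, (3,3) g=1 f=7, (3,5) g=1 f=9, (4,4) g=1 f=9]
step 3: expand (3,3) (f=7, h=6) → closed; open now [(0,5) g=4 f=9, (2,2) g=5 f=9, (2,5) g=2 f=9, (3,2) g=2 f=7, (3,5) g=1 f=9, (4,3) g=2 f=9, (4,4) g=1 f=9]
step 4: expand (3,2) (f=7, h=5) → closed; open now [(0,5) g=4 f=9, (2,2) g=3 f=7, (2,5) g=2 f=9, (3,1) g=3 f=7, (3,5) g=1 f=9, (4,2) g=3 f=9, (4,3) g=2 f=9, (4,4) g=1 f=9]

order=[(1,3) → (1,2) → (3,3) → (3,2)]; open=[(0,5) g=4 f=9, (2,2) g=3 f=7, (2,5) g=2 f=9, (3,1) g=3 f=7, (3,5) g=1 f=9, (4,2) g=3 f=9, (4,3) g=2 f=9, (4,4) g=1 f=9]; closed=[(0,3), (0,4), (1,2), (1,3), (1,4), (2,4), (3,2), (3,3), (3,4)]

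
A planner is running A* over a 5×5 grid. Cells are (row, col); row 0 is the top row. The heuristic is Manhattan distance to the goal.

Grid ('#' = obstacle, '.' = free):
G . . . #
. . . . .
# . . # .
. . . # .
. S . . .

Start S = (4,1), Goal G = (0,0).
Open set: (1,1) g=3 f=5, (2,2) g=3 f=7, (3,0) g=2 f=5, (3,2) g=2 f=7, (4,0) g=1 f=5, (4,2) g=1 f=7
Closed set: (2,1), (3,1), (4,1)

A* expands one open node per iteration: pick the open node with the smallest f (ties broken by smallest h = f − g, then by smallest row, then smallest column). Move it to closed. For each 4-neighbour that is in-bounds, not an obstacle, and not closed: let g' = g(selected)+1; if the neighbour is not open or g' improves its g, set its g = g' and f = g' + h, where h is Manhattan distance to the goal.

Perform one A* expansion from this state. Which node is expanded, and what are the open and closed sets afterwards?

expanded=(1,1); open=[(0,1) g=4 f=5, (1,0) g=4 f=5, (1,2) g=4 f=7, (2,2) g=3 f=7, (3,0) g=2 f=5, (3,2) g=2 f=7, (4,0) g=1 f=5, (4,2) g=1 f=7]; closed=[(1,1), (2,1), (3,1), (4,1)]

step 1: expand (1,1) (f=5, h=2) → closed; open now [(0,1) g=4 f=5, (1,0) g=4 f=5, (1,2) g=4 f=7, (2,2) g=3 f=7, (3,0) g=2 f=5, (3,2) g=2 f=7, (4,0) g=1 f=5, (4,2) g=1 f=7]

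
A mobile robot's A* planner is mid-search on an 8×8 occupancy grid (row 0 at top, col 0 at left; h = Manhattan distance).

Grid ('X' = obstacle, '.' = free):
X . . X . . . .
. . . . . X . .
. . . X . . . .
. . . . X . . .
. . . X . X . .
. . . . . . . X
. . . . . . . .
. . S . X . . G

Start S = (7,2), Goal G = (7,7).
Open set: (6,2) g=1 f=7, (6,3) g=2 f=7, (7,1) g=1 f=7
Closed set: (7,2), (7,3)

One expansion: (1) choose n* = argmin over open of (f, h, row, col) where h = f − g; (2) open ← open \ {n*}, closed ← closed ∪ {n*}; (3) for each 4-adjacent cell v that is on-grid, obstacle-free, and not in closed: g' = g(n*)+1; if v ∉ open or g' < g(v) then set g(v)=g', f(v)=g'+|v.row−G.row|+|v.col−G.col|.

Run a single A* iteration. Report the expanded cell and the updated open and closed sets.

step 1: expand (6,3) (f=7, h=5) → closed; open now [(5,3) g=3 f=9, (6,2) g=1 f=7, (6,4) g=3 f=7, (7,1) g=1 f=7]

expanded=(6,3); open=[(5,3) g=3 f=9, (6,2) g=1 f=7, (6,4) g=3 f=7, (7,1) g=1 f=7]; closed=[(6,3), (7,2), (7,3)]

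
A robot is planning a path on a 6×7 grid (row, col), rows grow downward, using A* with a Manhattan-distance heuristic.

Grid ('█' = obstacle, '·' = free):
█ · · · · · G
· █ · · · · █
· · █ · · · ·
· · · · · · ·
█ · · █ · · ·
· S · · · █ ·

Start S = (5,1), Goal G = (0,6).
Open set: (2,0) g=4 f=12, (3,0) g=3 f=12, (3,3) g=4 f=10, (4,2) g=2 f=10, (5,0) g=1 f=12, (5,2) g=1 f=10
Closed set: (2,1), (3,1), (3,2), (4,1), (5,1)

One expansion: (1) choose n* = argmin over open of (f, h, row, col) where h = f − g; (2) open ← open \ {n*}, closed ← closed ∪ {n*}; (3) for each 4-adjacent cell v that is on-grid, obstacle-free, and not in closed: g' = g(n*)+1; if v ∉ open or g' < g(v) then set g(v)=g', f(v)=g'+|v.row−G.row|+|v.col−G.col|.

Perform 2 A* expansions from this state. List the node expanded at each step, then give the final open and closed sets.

order=[(3,3) → (2,3)]; open=[(1,3) g=6 f=10, (2,0) g=4 f=12, (2,4) g=6 f=10, (3,0) g=3 f=12, (3,4) g=5 f=10, (4,2) g=2 f=10, (5,0) g=1 f=12, (5,2) g=1 f=10]; closed=[(2,1), (2,3), (3,1), (3,2), (3,3), (4,1), (5,1)]

step 1: expand (3,3) (f=10, h=6) → closed; open now [(2,0) g=4 f=12, (2,3) g=5 f=10, (3,0) g=3 f=12, (3,4) g=5 f=10, (4,2) g=2 f=10, (5,0) g=1 f=12, (5,2) g=1 f=10]
step 2: expand (2,3) (f=10, h=5) → closed; open now [(1,3) g=6 f=10, (2,0) g=4 f=12, (2,4) g=6 f=10, (3,0) g=3 f=12, (3,4) g=5 f=10, (4,2) g=2 f=10, (5,0) g=1 f=12, (5,2) g=1 f=10]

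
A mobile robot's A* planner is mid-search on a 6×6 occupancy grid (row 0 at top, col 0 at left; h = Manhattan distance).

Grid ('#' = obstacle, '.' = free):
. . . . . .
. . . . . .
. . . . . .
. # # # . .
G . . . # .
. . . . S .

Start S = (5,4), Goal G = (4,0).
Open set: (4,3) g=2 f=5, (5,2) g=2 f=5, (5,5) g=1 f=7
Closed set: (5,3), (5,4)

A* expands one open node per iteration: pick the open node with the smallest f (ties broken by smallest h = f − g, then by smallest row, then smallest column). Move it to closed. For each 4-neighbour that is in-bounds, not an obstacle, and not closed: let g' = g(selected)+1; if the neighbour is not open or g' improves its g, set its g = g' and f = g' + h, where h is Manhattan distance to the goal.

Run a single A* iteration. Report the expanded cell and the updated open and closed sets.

expanded=(4,3); open=[(4,2) g=3 f=5, (5,2) g=2 f=5, (5,5) g=1 f=7]; closed=[(4,3), (5,3), (5,4)]

step 1: expand (4,3) (f=5, h=3) → closed; open now [(4,2) g=3 f=5, (5,2) g=2 f=5, (5,5) g=1 f=7]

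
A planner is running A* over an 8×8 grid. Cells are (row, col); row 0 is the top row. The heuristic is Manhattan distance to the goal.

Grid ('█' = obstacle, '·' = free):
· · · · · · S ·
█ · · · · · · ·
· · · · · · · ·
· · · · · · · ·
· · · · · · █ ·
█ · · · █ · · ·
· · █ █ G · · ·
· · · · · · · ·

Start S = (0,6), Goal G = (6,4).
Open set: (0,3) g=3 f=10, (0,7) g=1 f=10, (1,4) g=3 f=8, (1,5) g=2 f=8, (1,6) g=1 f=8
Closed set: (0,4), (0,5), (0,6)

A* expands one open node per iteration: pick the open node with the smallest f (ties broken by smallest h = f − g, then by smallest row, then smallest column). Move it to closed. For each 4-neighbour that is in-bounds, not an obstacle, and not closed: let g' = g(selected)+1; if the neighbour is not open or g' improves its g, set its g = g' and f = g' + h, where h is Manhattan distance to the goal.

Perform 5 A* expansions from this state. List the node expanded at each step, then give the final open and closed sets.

order=[(1,4) → (2,4) → (3,4) → (4,4) → (1,5)]; open=[(0,3) g=3 f=10, (0,7) g=1 f=10, (1,3) g=4 f=10, (1,6) g=1 f=8, (2,3) g=5 f=10, (2,5) g=3 f=8, (3,3) g=6 f=10, (3,5) g=6 f=10, (4,3) g=7 f=10, (4,5) g=7 f=10]; closed=[(0,4), (0,5), (0,6), (1,4), (1,5), (2,4), (3,4), (4,4)]

step 1: expand (1,4) (f=8, h=5) → closed; open now [(0,3) g=3 f=10, (0,7) g=1 f=10, (1,3) g=4 f=10, (1,5) g=2 f=8, (1,6) g=1 f=8, (2,4) g=4 f=8]
step 2: expand (2,4) (f=8, h=4) → closed; open now [(0,3) g=3 f=10, (0,7) g=1 f=10, (1,3) g=4 f=10, (1,5) g=2 f=8, (1,6) g=1 f=8, (2,3) g=5 f=10, (2,5) g=5 f=10, (3,4) g=5 f=8]
step 3: expand (3,4) (f=8, h=3) → closed; open now [(0,3) g=3 f=10, (0,7) g=1 f=10, (1,3) g=4 f=10, (1,5) g=2 f=8, (1,6) g=1 f=8, (2,3) g=5 f=10, (2,5) g=5 f=10, (3,3) g=6 f=10, (3,5) g=6 f=10, (4,4) g=6 f=8]
step 4: expand (4,4) (f=8, h=2) → closed; open now [(0,3) g=3 f=10, (0,7) g=1 f=10, (1,3) g=4 f=10, (1,5) g=2 f=8, (1,6) g=1 f=8, (2,3) g=5 f=10, (2,5) g=5 f=10, (3,3) g=6 f=10, (3,5) g=6 f=10, (4,3) g=7 f=10, (4,5) g=7 f=10]
step 5: expand (1,5) (f=8, h=6) → closed; open now [(0,3) g=3 f=10, (0,7) g=1 f=10, (1,3) g=4 f=10, (1,6) g=1 f=8, (2,3) g=5 f=10, (2,5) g=3 f=8, (3,3) g=6 f=10, (3,5) g=6 f=10, (4,3) g=7 f=10, (4,5) g=7 f=10]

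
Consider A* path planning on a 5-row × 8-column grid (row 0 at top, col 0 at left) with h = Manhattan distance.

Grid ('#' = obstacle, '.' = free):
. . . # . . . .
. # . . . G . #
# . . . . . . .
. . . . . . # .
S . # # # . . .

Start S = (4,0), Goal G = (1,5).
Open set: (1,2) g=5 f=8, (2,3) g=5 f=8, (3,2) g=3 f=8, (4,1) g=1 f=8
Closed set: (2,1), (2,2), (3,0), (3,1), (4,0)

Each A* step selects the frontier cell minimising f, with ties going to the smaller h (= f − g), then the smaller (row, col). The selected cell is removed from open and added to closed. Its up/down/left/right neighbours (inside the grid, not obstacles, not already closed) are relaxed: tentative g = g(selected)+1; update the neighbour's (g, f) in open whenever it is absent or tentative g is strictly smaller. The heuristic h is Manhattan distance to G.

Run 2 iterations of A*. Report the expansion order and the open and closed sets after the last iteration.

step 1: expand (1,2) (f=8, h=3) → closed; open now [(0,2) g=6 f=10, (1,3) g=6 f=8, (2,3) g=5 f=8, (3,2) g=3 f=8, (4,1) g=1 f=8]
step 2: expand (1,3) (f=8, h=2) → closed; open now [(0,2) g=6 f=10, (1,4) g=7 f=8, (2,3) g=5 f=8, (3,2) g=3 f=8, (4,1) g=1 f=8]

order=[(1,2) → (1,3)]; open=[(0,2) g=6 f=10, (1,4) g=7 f=8, (2,3) g=5 f=8, (3,2) g=3 f=8, (4,1) g=1 f=8]; closed=[(1,2), (1,3), (2,1), (2,2), (3,0), (3,1), (4,0)]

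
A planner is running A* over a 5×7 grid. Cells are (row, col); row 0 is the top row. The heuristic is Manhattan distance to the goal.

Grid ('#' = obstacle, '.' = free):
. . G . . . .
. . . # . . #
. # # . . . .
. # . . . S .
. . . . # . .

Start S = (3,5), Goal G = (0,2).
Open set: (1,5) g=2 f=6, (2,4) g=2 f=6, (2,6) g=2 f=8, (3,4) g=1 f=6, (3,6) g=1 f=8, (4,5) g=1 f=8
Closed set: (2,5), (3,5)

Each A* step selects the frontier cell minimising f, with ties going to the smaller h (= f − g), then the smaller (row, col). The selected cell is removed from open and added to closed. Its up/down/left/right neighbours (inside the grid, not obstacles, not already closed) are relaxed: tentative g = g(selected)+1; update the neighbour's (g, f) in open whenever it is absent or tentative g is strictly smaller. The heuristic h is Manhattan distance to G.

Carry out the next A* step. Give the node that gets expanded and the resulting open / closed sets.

step 1: expand (1,5) (f=6, h=4) → closed; open now [(0,5) g=3 f=6, (1,4) g=3 f=6, (2,4) g=2 f=6, (2,6) g=2 f=8, (3,4) g=1 f=6, (3,6) g=1 f=8, (4,5) g=1 f=8]

expanded=(1,5); open=[(0,5) g=3 f=6, (1,4) g=3 f=6, (2,4) g=2 f=6, (2,6) g=2 f=8, (3,4) g=1 f=6, (3,6) g=1 f=8, (4,5) g=1 f=8]; closed=[(1,5), (2,5), (3,5)]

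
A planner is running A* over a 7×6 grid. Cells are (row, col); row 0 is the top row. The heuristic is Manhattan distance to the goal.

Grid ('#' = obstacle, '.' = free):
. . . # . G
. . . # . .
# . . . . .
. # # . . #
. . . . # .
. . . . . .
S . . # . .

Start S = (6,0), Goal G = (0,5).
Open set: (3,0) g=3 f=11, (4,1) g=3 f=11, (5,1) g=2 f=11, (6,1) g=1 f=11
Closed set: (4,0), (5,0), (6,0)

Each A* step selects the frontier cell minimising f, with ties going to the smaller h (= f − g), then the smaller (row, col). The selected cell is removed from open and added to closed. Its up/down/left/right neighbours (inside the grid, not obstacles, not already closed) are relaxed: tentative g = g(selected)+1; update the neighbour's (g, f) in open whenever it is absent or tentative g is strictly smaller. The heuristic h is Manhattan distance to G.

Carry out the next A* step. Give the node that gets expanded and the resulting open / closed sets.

expanded=(3,0); open=[(4,1) g=3 f=11, (5,1) g=2 f=11, (6,1) g=1 f=11]; closed=[(3,0), (4,0), (5,0), (6,0)]

step 1: expand (3,0) (f=11, h=8) → closed; open now [(4,1) g=3 f=11, (5,1) g=2 f=11, (6,1) g=1 f=11]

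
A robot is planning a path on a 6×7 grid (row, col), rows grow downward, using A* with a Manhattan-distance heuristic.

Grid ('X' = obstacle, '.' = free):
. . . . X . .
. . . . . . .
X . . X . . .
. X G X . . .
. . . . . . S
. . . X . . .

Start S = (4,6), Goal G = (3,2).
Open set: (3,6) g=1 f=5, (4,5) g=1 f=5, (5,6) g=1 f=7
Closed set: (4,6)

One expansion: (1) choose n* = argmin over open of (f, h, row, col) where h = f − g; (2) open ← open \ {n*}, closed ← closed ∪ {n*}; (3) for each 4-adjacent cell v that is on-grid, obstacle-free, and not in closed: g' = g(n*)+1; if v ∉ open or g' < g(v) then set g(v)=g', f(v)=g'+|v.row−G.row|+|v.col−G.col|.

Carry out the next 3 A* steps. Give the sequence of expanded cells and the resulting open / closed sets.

step 1: expand (3,6) (f=5, h=4) → closed; open now [(2,6) g=2 f=7, (3,5) g=2 f=5, (4,5) g=1 f=5, (5,6) g=1 f=7]
step 2: expand (3,5) (f=5, h=3) → closed; open now [(2,5) g=3 f=7, (2,6) g=2 f=7, (3,4) g=3 f=5, (4,5) g=1 f=5, (5,6) g=1 f=7]
step 3: expand (3,4) (f=5, h=2) → closed; open now [(2,4) g=4 f=7, (2,5) g=3 f=7, (2,6) g=2 f=7, (4,4) g=4 f=7, (4,5) g=1 f=5, (5,6) g=1 f=7]

order=[(3,6) → (3,5) → (3,4)]; open=[(2,4) g=4 f=7, (2,5) g=3 f=7, (2,6) g=2 f=7, (4,4) g=4 f=7, (4,5) g=1 f=5, (5,6) g=1 f=7]; closed=[(3,4), (3,5), (3,6), (4,6)]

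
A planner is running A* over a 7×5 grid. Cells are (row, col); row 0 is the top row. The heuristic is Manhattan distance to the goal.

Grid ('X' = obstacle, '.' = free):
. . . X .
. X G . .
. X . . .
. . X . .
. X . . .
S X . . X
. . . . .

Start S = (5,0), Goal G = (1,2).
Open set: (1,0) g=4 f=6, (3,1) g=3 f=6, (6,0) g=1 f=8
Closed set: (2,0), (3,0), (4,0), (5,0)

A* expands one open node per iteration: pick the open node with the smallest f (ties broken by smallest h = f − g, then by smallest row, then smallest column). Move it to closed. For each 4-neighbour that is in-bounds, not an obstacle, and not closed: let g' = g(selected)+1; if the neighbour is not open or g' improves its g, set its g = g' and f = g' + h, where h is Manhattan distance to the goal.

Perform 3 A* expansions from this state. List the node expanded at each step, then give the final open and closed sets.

step 1: expand (1,0) (f=6, h=2) → closed; open now [(0,0) g=5 f=8, (3,1) g=3 f=6, (6,0) g=1 f=8]
step 2: expand (3,1) (f=6, h=3) → closed; open now [(0,0) g=5 f=8, (6,0) g=1 f=8]
step 3: expand (0,0) (f=8, h=3) → closed; open now [(0,1) g=6 f=8, (6,0) g=1 f=8]

order=[(1,0) → (3,1) → (0,0)]; open=[(0,1) g=6 f=8, (6,0) g=1 f=8]; closed=[(0,0), (1,0), (2,0), (3,0), (3,1), (4,0), (5,0)]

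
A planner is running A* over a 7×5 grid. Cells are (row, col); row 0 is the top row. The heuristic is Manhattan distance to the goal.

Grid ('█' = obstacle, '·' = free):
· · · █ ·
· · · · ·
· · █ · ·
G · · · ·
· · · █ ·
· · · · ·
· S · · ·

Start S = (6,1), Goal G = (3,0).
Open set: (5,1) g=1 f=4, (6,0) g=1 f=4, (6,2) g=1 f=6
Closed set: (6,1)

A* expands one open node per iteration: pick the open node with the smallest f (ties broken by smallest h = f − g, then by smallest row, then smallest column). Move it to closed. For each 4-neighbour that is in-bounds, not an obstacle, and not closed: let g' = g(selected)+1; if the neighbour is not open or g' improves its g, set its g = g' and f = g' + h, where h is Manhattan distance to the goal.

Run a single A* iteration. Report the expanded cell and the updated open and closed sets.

step 1: expand (5,1) (f=4, h=3) → closed; open now [(4,1) g=2 f=4, (5,0) g=2 f=4, (5,2) g=2 f=6, (6,0) g=1 f=4, (6,2) g=1 f=6]

expanded=(5,1); open=[(4,1) g=2 f=4, (5,0) g=2 f=4, (5,2) g=2 f=6, (6,0) g=1 f=4, (6,2) g=1 f=6]; closed=[(5,1), (6,1)]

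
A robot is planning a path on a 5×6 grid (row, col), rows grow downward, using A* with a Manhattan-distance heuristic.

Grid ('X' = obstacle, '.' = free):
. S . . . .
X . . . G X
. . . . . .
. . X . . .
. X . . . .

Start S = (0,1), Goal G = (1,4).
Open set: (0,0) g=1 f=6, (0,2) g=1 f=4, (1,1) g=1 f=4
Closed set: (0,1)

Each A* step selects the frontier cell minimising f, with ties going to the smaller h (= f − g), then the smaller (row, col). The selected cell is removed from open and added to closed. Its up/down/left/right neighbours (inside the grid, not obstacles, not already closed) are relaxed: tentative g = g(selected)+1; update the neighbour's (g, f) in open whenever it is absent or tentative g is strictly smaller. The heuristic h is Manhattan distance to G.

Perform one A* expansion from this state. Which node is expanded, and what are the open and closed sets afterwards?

step 1: expand (0,2) (f=4, h=3) → closed; open now [(0,0) g=1 f=6, (0,3) g=2 f=4, (1,1) g=1 f=4, (1,2) g=2 f=4]

expanded=(0,2); open=[(0,0) g=1 f=6, (0,3) g=2 f=4, (1,1) g=1 f=4, (1,2) g=2 f=4]; closed=[(0,1), (0,2)]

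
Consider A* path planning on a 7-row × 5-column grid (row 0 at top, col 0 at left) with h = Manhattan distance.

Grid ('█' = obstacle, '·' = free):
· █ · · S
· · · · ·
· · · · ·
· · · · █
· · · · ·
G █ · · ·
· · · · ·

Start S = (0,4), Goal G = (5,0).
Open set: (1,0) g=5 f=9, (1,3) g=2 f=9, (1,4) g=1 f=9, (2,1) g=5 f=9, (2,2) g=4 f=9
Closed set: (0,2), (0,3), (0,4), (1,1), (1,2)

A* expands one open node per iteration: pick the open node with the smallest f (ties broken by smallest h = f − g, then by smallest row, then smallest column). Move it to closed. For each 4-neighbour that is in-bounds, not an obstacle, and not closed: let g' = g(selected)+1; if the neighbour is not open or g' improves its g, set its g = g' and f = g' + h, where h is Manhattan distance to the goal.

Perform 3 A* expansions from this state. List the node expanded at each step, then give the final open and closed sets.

order=[(1,0) → (2,0) → (3,0)]; open=[(0,0) g=6 f=11, (1,3) g=2 f=9, (1,4) g=1 f=9, (2,1) g=5 f=9, (2,2) g=4 f=9, (3,1) g=8 f=11, (4,0) g=8 f=9]; closed=[(0,2), (0,3), (0,4), (1,0), (1,1), (1,2), (2,0), (3,0)]

step 1: expand (1,0) (f=9, h=4) → closed; open now [(0,0) g=6 f=11, (1,3) g=2 f=9, (1,4) g=1 f=9, (2,0) g=6 f=9, (2,1) g=5 f=9, (2,2) g=4 f=9]
step 2: expand (2,0) (f=9, h=3) → closed; open now [(0,0) g=6 f=11, (1,3) g=2 f=9, (1,4) g=1 f=9, (2,1) g=5 f=9, (2,2) g=4 f=9, (3,0) g=7 f=9]
step 3: expand (3,0) (f=9, h=2) → closed; open now [(0,0) g=6 f=11, (1,3) g=2 f=9, (1,4) g=1 f=9, (2,1) g=5 f=9, (2,2) g=4 f=9, (3,1) g=8 f=11, (4,0) g=8 f=9]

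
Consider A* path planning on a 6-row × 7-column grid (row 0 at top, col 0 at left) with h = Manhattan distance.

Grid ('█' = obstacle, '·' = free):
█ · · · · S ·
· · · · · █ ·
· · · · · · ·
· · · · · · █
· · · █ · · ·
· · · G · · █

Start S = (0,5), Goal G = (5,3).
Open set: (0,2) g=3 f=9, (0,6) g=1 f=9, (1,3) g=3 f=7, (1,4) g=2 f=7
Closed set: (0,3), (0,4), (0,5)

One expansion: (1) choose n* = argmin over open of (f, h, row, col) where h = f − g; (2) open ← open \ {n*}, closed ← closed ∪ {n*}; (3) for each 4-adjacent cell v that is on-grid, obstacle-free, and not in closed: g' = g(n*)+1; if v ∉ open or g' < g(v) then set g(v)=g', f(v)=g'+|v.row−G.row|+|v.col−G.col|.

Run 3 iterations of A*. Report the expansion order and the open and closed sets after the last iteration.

order=[(1,3) → (2,3) → (3,3)]; open=[(0,2) g=3 f=9, (0,6) g=1 f=9, (1,2) g=4 f=9, (1,4) g=2 f=7, (2,2) g=5 f=9, (2,4) g=5 f=9, (3,2) g=6 f=9, (3,4) g=6 f=9]; closed=[(0,3), (0,4), (0,5), (1,3), (2,3), (3,3)]

step 1: expand (1,3) (f=7, h=4) → closed; open now [(0,2) g=3 f=9, (0,6) g=1 f=9, (1,2) g=4 f=9, (1,4) g=2 f=7, (2,3) g=4 f=7]
step 2: expand (2,3) (f=7, h=3) → closed; open now [(0,2) g=3 f=9, (0,6) g=1 f=9, (1,2) g=4 f=9, (1,4) g=2 f=7, (2,2) g=5 f=9, (2,4) g=5 f=9, (3,3) g=5 f=7]
step 3: expand (3,3) (f=7, h=2) → closed; open now [(0,2) g=3 f=9, (0,6) g=1 f=9, (1,2) g=4 f=9, (1,4) g=2 f=7, (2,2) g=5 f=9, (2,4) g=5 f=9, (3,2) g=6 f=9, (3,4) g=6 f=9]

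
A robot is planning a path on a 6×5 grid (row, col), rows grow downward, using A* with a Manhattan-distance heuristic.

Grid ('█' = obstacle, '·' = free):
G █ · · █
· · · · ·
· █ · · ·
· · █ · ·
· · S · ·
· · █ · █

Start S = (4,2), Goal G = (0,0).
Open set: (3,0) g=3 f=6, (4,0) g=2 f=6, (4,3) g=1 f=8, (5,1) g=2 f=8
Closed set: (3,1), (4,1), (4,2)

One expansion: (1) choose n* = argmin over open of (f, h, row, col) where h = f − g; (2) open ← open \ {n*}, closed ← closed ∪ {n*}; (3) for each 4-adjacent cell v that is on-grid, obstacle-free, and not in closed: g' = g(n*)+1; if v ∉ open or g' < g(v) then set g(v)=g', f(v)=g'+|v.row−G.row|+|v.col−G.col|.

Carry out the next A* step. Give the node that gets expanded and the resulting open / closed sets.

step 1: expand (3,0) (f=6, h=3) → closed; open now [(2,0) g=4 f=6, (4,0) g=2 f=6, (4,3) g=1 f=8, (5,1) g=2 f=8]

expanded=(3,0); open=[(2,0) g=4 f=6, (4,0) g=2 f=6, (4,3) g=1 f=8, (5,1) g=2 f=8]; closed=[(3,0), (3,1), (4,1), (4,2)]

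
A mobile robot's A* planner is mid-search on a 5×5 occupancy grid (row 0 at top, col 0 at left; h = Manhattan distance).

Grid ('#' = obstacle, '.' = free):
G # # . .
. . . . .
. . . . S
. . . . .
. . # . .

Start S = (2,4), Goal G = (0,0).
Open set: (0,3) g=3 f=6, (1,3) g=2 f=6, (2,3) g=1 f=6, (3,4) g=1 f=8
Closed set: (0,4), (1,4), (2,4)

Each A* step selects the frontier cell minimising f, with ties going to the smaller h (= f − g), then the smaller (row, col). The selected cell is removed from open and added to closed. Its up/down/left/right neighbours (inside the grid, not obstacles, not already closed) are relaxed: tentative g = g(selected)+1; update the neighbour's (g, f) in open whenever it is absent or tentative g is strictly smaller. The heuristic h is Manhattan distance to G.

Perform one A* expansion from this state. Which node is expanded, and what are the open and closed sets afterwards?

step 1: expand (0,3) (f=6, h=3) → closed; open now [(1,3) g=2 f=6, (2,3) g=1 f=6, (3,4) g=1 f=8]

expanded=(0,3); open=[(1,3) g=2 f=6, (2,3) g=1 f=6, (3,4) g=1 f=8]; closed=[(0,3), (0,4), (1,4), (2,4)]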